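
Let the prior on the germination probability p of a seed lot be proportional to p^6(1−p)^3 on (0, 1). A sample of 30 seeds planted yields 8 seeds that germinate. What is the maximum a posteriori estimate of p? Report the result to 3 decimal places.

The prior density ∝ p^6(1−p)^3 is the kernel of Beta(7, 4).
Data: 8 successes in 30 trials. The binomial likelihood contributes p^8(1−p)^22, so the posterior is Beta(7+8, 4+22) = Beta(15, 26).
For Beta(a, b) with a, b > 1 the mode is (a−1)/(a+b−2) = 14/39 ≈ 0.359.

p̂_MAP = 0.359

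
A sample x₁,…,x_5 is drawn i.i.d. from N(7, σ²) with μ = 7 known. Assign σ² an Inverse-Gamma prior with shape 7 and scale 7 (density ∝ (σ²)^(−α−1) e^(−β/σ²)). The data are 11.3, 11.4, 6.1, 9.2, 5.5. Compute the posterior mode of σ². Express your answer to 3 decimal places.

Sum of squared deviations about the known mean: SS = (11.3−7)² + (11.4−7)² + (6.1−7)² + (9.2−7)² + (5.5−7)² = 45.75.
The Normal likelihood contributes (σ²)^(−n/2) exp(−SS/(2σ²)), so the posterior is Inverse-Gamma(α + n/2, β + SS/2) = Inverse-Gamma(9.5, 29.875).
The mode of Inverse-Gamma(a, b) is b/(a+1) = 29.875/10.5 ≈ 2.845.

σ̂²_MAP = 2.845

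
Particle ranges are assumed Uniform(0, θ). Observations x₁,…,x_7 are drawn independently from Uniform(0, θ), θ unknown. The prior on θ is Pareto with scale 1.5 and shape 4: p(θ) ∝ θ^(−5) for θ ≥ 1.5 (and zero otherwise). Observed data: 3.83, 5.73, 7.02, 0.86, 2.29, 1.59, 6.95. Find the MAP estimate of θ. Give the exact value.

The Uniform(0, θ) likelihood is θ^(−n) for θ ≥ max(xᵢ), zero otherwise. Here max(xᵢ) = 7.02.
Posterior ∝ θ^(−5) · θ^(−7) = θ^(−12) on θ ≥ max(1.5, 7.02) = 7.02.
This density is strictly decreasing in θ, so the posterior mode lies at the lower boundary of the support.

θ̂_MAP = 7.02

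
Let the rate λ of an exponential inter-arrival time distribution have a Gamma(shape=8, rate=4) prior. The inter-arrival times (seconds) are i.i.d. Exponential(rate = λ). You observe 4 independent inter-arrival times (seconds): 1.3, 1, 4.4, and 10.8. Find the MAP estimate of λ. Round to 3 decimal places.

The Exponential(rate=λ) likelihood is ∝ λ^n e^(−λΣtᵢ). Here n = 4 and Σtᵢ = 1.3 + 1 + 4.4 + 10.8 = 17.5.
Posterior ∝ λ^7e^(−4λ) · λ^4e^(−17.5λ) = λ^11e^(−21.5λ), i.e. Gamma(12, 21.5).
Mode = (a−1)/b = 11/21.5 ≈ 0.512.

λ̂_MAP = 0.512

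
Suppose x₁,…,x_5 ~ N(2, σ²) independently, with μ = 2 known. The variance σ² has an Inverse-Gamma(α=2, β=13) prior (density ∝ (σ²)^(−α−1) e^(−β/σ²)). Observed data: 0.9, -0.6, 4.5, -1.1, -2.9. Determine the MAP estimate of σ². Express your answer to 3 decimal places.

Sum of squared deviations about the known mean: SS = (0.9−2)² + (-0.6−2)² + (4.5−2)² + (-1.1−2)² + (-2.9−2)² = 47.84.
The Normal likelihood contributes (σ²)^(−n/2) exp(−SS/(2σ²)), so the posterior is Inverse-Gamma(α + n/2, β + SS/2) = Inverse-Gamma(4.5, 36.92).
The mode of Inverse-Gamma(a, b) is b/(a+1) = 36.92/5.5 ≈ 6.713.

σ̂²_MAP = 6.713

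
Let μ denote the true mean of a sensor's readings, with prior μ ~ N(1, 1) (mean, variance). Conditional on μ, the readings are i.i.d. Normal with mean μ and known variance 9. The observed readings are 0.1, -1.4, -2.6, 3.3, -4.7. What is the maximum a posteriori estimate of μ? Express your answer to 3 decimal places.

n = 5; x̄ = (0.1 + (-1.4) + (-2.6) + 3.3 + (-4.7))/5 = -5.3/5 = -1.06.
For a Normal prior and Normal likelihood with known variance, the posterior is Normal; its mode equals its mean, the precision-weighted average.
Prior precision 1/σ₀² = 1/1 = 1; data precision n/σ² = 5/9.
μ̂ = (1·1 + (5/9)·(-1.06)) / (1 + 5/9) = (37/90)/(14/9) = 37/140 ≈ 0.264.

μ̂_MAP = 0.264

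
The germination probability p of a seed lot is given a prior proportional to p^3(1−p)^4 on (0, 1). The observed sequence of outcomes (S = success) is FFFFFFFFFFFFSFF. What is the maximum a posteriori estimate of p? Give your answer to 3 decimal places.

p̂_MAP = 0.182

The prior density ∝ p^3(1−p)^4 is the kernel of Beta(4, 5).
Data: 1 success in 15 trials (from the sequence). The binomial likelihood contributes p(1−p)^14, so the posterior is Beta(4+1, 5+14) = Beta(5, 19).
For Beta(a, b) with a, b > 1 the mode is (a−1)/(a+b−2) = 4/22 ≈ 0.182.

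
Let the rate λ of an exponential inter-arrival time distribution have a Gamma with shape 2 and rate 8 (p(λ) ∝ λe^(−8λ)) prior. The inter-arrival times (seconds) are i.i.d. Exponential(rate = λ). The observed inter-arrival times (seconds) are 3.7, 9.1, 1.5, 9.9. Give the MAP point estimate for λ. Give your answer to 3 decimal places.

The Exponential(rate=λ) likelihood is ∝ λ^n e^(−λΣtᵢ). Here n = 4 and Σtᵢ = 3.7 + 9.1 + 1.5 + 9.9 = 24.2.
Posterior ∝ λe^(−8λ) · λ^4e^(−24.2λ) = λ^5e^(−32.2λ), i.e. Gamma(6, 32.2).
Mode = (a−1)/b = 5/32.2 ≈ 0.155.

λ̂_MAP = 0.155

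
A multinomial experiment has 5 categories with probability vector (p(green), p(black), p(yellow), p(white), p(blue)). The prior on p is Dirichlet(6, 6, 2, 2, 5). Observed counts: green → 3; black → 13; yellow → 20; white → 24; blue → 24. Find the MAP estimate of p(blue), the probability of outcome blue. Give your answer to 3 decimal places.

MAP estimate of p(blue) = 0.280

The posterior is Dirichlet(αᵢ + nᵢ) = Dirichlet(9, 19, 22, 26, 29).
For a Dirichlet(a₁,…,a_K) with all aᵢ > 1, the mode has j-th component (aⱼ − 1)/(Σaᵢ − K).
Here Σaᵢ = 105 and K = 5, so p(blue) = (29 − 1)/(105 − 5) = 28/100 ≈ 0.280.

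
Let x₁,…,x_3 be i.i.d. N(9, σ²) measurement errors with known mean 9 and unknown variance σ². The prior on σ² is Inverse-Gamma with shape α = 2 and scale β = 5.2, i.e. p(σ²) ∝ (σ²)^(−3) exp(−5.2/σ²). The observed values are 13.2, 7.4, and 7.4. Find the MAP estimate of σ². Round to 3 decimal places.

Sum of squared deviations about the known mean: SS = (13.2−9)² + (7.4−9)² + (7.4−9)² = 22.76.
The Normal likelihood contributes (σ²)^(−n/2) exp(−SS/(2σ²)), so the posterior is Inverse-Gamma(α + n/2, β + SS/2) = Inverse-Gamma(3.5, 16.58).
The mode of Inverse-Gamma(a, b) is b/(a+1) = 16.58/4.5 ≈ 3.684.

σ̂²_MAP = 3.684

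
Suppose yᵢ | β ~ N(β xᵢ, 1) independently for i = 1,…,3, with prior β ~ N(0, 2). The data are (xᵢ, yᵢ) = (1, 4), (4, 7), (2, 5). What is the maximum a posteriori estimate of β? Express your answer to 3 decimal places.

β̂_MAP = 1.953

log p(β | y) = −Σ(yᵢ − βxᵢ)²/(2·1) − β²/(2·2) + const.
Setting the derivative to zero: Σxᵢ(yᵢ − βxᵢ)/1 − β/2 = 0, so β = Σxᵢyᵢ / (Σxᵢ² + σ²/τ²).
Σxᵢyᵢ = 1·4 + 4·7 + 2·5 = 42; Σxᵢ² = 21; σ²/τ² = 0.5.
β̂_MAP = 42 / (21 + 0.5) = 42/21.5 ≈ 1.953.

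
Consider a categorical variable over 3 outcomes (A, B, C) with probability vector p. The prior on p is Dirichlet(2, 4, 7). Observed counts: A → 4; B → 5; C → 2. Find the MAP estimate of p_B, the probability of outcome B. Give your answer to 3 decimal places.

MAP estimate of p_B = 0.381

The posterior is Dirichlet(αᵢ + nᵢ) = Dirichlet(6, 9, 9).
For a Dirichlet(a₁,…,a_K) with all aᵢ > 1, the mode has j-th component (aⱼ − 1)/(Σaᵢ − K).
Here Σaᵢ = 24 and K = 3, so p_B = (9 − 1)/(24 − 3) = 8/21 ≈ 0.381.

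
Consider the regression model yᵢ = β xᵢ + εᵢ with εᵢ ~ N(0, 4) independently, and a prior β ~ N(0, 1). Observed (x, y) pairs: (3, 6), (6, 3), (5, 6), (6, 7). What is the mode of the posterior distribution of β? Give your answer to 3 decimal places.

β̂_MAP = 0.982

log p(β | y) = −Σ(yᵢ − βxᵢ)²/(2·4) − β²/(2·1) + const.
Setting the derivative to zero: Σxᵢ(yᵢ − βxᵢ)/4 − β/1 = 0, so β = Σxᵢyᵢ / (Σxᵢ² + σ²/τ²).
Σxᵢyᵢ = 3·6 + 6·3 + 5·6 + 6·7 = 108; Σxᵢ² = 106; σ²/τ² = 4.
β̂_MAP = 108 / (106 + 4) = 108/110 ≈ 0.982.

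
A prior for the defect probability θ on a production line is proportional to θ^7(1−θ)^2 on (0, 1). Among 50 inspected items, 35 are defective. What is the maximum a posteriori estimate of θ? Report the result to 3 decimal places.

θ̂_MAP = 0.712

The prior density ∝ θ^7(1−θ)^2 is the kernel of Beta(8, 3).
Data: 35 successes in 50 trials. The binomial likelihood contributes θ^35(1−θ)^15, so the posterior is Beta(8+35, 3+15) = Beta(43, 18).
For Beta(a, b) with a, b > 1 the mode is (a−1)/(a+b−2) = 42/59 ≈ 0.712.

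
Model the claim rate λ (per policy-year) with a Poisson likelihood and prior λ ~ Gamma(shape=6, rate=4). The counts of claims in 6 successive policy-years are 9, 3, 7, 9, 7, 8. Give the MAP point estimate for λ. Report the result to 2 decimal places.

λ̂_MAP = 4.80

Σxᵢ = 9+3+7+9+7+8 = 43, with n = 6.
Posterior ∝ λ^5e^(−4λ) · λ^43e^(−6λ) = λ^48e^(−10λ), i.e. Gamma(shape=49, rate=10).
The mode of a Gamma(a, b) with a ≥ 1 (shape–rate) is (a−1)/b = 48/10 ≈ 4.80.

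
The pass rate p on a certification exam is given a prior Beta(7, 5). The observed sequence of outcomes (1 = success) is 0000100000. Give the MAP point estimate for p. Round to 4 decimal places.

Prior: Beta(7, 5).
Data: 1 success in 10 trials (from the sequence). The binomial likelihood contributes p(1−p)^9, so the posterior is Beta(7+1, 5+9) = Beta(8, 14).
For Beta(a, b) with a, b > 1 the mode is (a−1)/(a+b−2) = 7/20 ≈ 0.3500.

p̂_MAP = 0.3500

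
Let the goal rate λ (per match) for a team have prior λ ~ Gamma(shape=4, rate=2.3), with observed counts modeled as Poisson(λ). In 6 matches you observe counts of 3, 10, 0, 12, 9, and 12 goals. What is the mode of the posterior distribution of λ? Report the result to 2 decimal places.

λ̂_MAP = 5.90

Σxᵢ = 3+10+0+12+9+12 = 46, with n = 6.
Posterior ∝ λ^3e^(−2.3λ) · λ^46e^(−6λ) = λ^49e^(−8.3λ), i.e. Gamma(shape=50, rate=8.3).
The mode of a Gamma(a, b) with a ≥ 1 (shape–rate) is (a−1)/b = 49/8.3 ≈ 5.90.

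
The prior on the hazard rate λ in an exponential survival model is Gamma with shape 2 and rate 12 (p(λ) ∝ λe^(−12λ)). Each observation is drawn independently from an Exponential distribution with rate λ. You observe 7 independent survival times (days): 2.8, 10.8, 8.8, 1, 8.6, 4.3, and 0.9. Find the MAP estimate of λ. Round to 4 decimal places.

λ̂_MAP = 0.1626

The Exponential(rate=λ) likelihood is ∝ λ^n e^(−λΣtᵢ). Here n = 7 and Σtᵢ = 2.8 + 10.8 + 8.8 + 1 + 8.6 + 4.3 + 0.9 = 37.2.
Posterior ∝ λe^(−12λ) · λ^7e^(−37.2λ) = λ^8e^(−49.2λ), i.e. Gamma(9, 49.2).
Mode = (a−1)/b = 8/49.2 ≈ 0.1626.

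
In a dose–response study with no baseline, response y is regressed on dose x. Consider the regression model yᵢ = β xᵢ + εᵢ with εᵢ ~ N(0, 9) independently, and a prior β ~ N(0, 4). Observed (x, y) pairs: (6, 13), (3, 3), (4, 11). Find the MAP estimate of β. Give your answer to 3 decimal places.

log p(β | y) = −Σ(yᵢ − βxᵢ)²/(2·9) − β²/(2·4) + const.
Setting the derivative to zero: Σxᵢ(yᵢ − βxᵢ)/9 − β/4 = 0, so β = Σxᵢyᵢ / (Σxᵢ² + σ²/τ²).
Σxᵢyᵢ = 6·13 + 3·3 + 4·11 = 131; Σxᵢ² = 61; σ²/τ² = 2.25.
β̂_MAP = 131 / (61 + 2.25) = 131/63.25 ≈ 2.071.

β̂_MAP = 2.071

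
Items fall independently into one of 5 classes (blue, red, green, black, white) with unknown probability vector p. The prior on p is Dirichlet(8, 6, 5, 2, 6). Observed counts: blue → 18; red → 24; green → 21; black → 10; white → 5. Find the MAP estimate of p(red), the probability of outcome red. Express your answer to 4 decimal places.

MAP estimate of p(red) = 0.2900

The posterior is Dirichlet(αᵢ + nᵢ) = Dirichlet(26, 30, 26, 12, 11).
For a Dirichlet(a₁,…,a_K) with all aᵢ > 1, the mode has j-th component (aⱼ − 1)/(Σaᵢ − K).
Here Σaᵢ = 105 and K = 5, so p(red) = (30 − 1)/(105 − 5) = 29/100 ≈ 0.2900.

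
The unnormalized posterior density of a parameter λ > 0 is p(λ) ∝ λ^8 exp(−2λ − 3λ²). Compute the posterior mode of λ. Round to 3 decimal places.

ℓ'(λ) = 8/λ − 2 − 6λ. Setting this to zero and multiplying by λ: 6λ² + 2λ − 8 = 0.
λ = (−2 + √(2² + 4·6·8)) / (2·6) = (−2 + √196) / 12 = (−2 + 14)/12 = 1.
ℓ''(λ) = −8/λ² − 6 < 0, confirming a maximum.

λ̂_MAP = 1.000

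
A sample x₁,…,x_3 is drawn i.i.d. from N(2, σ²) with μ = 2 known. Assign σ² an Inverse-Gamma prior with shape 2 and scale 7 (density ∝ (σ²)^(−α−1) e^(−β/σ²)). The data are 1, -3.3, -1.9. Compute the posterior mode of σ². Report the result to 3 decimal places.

Sum of squared deviations about the known mean: SS = (1−2)² + (-3.3−2)² + (-1.9−2)² = 44.3.
The Normal likelihood contributes (σ²)^(−n/2) exp(−SS/(2σ²)), so the posterior is Inverse-Gamma(α + n/2, β + SS/2) = Inverse-Gamma(3.5, 29.15).
The mode of Inverse-Gamma(a, b) is b/(a+1) = 29.15/4.5 ≈ 6.478.

σ̂²_MAP = 6.478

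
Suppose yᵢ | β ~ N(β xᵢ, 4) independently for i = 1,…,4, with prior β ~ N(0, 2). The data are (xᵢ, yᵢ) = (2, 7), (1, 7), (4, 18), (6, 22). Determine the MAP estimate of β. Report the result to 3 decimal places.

log p(β | y) = −Σ(yᵢ − βxᵢ)²/(2·4) − β²/(2·2) + const.
Setting the derivative to zero: Σxᵢ(yᵢ − βxᵢ)/4 − β/2 = 0, so β = Σxᵢyᵢ / (Σxᵢ² + σ²/τ²).
Σxᵢyᵢ = 2·7 + 1·7 + 4·18 + 6·22 = 225; Σxᵢ² = 57; σ²/τ² = 2.
β̂_MAP = 225 / (57 + 2) = 225/59 ≈ 3.814.

β̂_MAP = 3.814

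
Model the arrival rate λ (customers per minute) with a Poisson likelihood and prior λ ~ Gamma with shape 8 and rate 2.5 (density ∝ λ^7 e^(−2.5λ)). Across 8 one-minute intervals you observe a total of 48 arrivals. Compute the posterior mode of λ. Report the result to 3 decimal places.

λ̂_MAP = 5.238

Σxᵢ = 48, n = 8.
Posterior ∝ λ^7e^(−2.5λ) · λ^48e^(−8λ) = λ^55e^(−10.5λ), i.e. Gamma(shape=56, rate=10.5).
The mode of a Gamma(a, b) with a ≥ 1 (shape–rate) is (a−1)/b = 55/10.5 ≈ 5.238.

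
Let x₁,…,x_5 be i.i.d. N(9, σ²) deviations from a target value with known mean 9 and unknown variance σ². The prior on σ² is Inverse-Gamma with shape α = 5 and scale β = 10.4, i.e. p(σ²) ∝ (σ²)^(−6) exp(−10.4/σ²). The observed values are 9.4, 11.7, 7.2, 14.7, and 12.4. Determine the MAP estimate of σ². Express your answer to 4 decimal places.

Sum of squared deviations about the known mean: SS = (9.4−9)² + (11.7−9)² + (7.2−9)² + (14.7−9)² + (12.4−9)² = 54.74.
The Normal likelihood contributes (σ²)^(−n/2) exp(−SS/(2σ²)), so the posterior is Inverse-Gamma(α + n/2, β + SS/2) = Inverse-Gamma(7.5, 37.77).
The mode of Inverse-Gamma(a, b) is b/(a+1) = 37.77/8.5 ≈ 4.4435.

σ̂²_MAP = 4.4435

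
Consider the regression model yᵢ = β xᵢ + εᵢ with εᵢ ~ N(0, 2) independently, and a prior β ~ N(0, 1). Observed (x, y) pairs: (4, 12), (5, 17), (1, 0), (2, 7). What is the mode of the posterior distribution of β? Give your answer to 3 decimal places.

log p(β | y) = −Σ(yᵢ − βxᵢ)²/(2·2) − β²/(2·1) + const.
Setting the derivative to zero: Σxᵢ(yᵢ − βxᵢ)/2 − β/1 = 0, so β = Σxᵢyᵢ / (Σxᵢ² + σ²/τ²).
Σxᵢyᵢ = 4·12 + 5·17 + 1·0 + 2·7 = 147; Σxᵢ² = 46; σ²/τ² = 2.
β̂_MAP = 147 / (46 + 2) = 147/48 ≈ 3.063.

β̂_MAP = 3.063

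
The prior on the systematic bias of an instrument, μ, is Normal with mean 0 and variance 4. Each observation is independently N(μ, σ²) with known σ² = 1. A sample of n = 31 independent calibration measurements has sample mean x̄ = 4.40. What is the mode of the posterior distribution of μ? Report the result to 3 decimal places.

μ̂_MAP = 4.365

n = 31, x̄ = 4.40.
For a Normal prior and Normal likelihood with known variance, the posterior is Normal; its mode equals its mean, the precision-weighted average.
Prior precision 1/σ₀² = 1/4 = 0.25; data precision n/σ² = 31/1 = 31.
μ̂ = (0.25·0 + 31·4.4) / (0.25 + 31) = 136.4/31.25 = 4.3648 ≈ 4.365.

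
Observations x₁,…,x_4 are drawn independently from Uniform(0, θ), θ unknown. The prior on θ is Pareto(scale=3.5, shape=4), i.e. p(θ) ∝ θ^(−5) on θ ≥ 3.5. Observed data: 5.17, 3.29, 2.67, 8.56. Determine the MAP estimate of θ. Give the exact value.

The Uniform(0, θ) likelihood is θ^(−n) for θ ≥ max(xᵢ), zero otherwise. Here max(xᵢ) = 8.56.
Posterior ∝ θ^(−5) · θ^(−4) = θ^(−9) on θ ≥ max(3.5, 8.56) = 8.56.
This density is strictly decreasing in θ, so the posterior mode lies at the lower boundary of the support.

θ̂_MAP = 8.56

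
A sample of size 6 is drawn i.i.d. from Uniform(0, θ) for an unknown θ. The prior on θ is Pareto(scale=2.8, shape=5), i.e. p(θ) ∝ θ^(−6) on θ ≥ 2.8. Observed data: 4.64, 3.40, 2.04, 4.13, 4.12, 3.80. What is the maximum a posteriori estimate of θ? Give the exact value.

The Uniform(0, θ) likelihood is θ^(−n) for θ ≥ max(xᵢ), zero otherwise. Here max(xᵢ) = 4.64.
Posterior ∝ θ^(−6) · θ^(−6) = θ^(−12) on θ ≥ max(2.8, 4.64) = 4.64.
This density is strictly decreasing in θ, so the posterior mode lies at the lower boundary of the support.

θ̂_MAP = 4.64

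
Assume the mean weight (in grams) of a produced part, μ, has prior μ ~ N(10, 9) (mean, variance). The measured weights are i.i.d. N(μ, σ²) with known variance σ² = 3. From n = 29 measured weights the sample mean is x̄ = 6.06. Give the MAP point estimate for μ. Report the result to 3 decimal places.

μ̂_MAP = 6.105

n = 29, x̄ = 6.06.
For a Normal prior and Normal likelihood with known variance, the posterior is Normal; its mode equals its mean, the precision-weighted average.
Prior precision 1/σ₀² = 1/9; data precision n/σ² = 29/3.
μ̂ = ((1/9)·10 + (29/3)·6.06) / (1/9 + 29/3) = (26861/450)/(88/9) = 26861/4400 ≈ 6.105.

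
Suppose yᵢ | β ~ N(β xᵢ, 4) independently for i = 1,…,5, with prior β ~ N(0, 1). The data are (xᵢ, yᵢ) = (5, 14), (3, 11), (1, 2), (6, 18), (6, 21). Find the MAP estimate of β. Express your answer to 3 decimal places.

β̂_MAP = 3.054

log p(β | y) = −Σ(yᵢ − βxᵢ)²/(2·4) − β²/(2·1) + const.
Setting the derivative to zero: Σxᵢ(yᵢ − βxᵢ)/4 − β/1 = 0, so β = Σxᵢyᵢ / (Σxᵢ² + σ²/τ²).
Σxᵢyᵢ = 5·14 + 3·11 + 1·2 + 6·18 + 6·21 = 339; Σxᵢ² = 107; σ²/τ² = 4.
β̂_MAP = 339 / (107 + 4) = 339/111 ≈ 3.054.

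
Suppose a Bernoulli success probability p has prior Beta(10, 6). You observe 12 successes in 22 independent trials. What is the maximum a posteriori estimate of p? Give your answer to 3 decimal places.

p̂_MAP = 0.583

Prior: Beta(10, 6).
Data: 12 successes in 22 trials. The binomial likelihood contributes p^12(1−p)^10, so the posterior is Beta(10+12, 6+10) = Beta(22, 16).
For Beta(a, b) with a, b > 1 the mode is (a−1)/(a+b−2) = 21/36 ≈ 0.583.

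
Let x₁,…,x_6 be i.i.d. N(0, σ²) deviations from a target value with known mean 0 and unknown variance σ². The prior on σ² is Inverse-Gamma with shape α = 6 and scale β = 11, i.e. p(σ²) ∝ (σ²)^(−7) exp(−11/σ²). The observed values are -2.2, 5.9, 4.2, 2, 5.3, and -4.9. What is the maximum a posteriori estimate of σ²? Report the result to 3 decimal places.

σ̂²_MAP = 6.770

Sum of squared deviations about the known mean: SS = (-2.2−0)² + (5.9−0)² + (4.2−0)² + (2−0)² + (5.3−0)² + (-4.9−0)² = 113.39.
The Normal likelihood contributes (σ²)^(−n/2) exp(−SS/(2σ²)), so the posterior is Inverse-Gamma(α + n/2, β + SS/2) = Inverse-Gamma(9, 67.695).
The mode of Inverse-Gamma(a, b) is b/(a+1) = 67.695/10 ≈ 6.770.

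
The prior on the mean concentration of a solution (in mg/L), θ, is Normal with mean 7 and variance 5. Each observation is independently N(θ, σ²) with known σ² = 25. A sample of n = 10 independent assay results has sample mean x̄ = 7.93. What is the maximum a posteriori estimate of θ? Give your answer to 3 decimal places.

n = 10, x̄ = 7.93.
For a Normal prior and Normal likelihood with known variance, the posterior is Normal; its mode equals its mean, the precision-weighted average.
Prior precision 1/σ₀² = 1/5 = 0.2; data precision n/σ² = 10/25 = 0.4.
θ̂ = (0.2·7 + 0.4·7.93) / (0.2 + 0.4) = 4.572/0.6 = 7.620.

θ̂_MAP = 7.620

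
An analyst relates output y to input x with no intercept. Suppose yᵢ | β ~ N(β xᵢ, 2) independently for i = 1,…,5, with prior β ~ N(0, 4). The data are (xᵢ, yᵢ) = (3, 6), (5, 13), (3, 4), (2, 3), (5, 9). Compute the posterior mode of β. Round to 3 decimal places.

β̂_MAP = 2.014

log p(β | y) = −Σ(yᵢ − βxᵢ)²/(2·2) − β²/(2·4) + const.
Setting the derivative to zero: Σxᵢ(yᵢ − βxᵢ)/2 − β/4 = 0, so β = Σxᵢyᵢ / (Σxᵢ² + σ²/τ²).
Σxᵢyᵢ = 3·6 + 5·13 + 3·4 + 2·3 + 5·9 = 146; Σxᵢ² = 72; σ²/τ² = 0.5.
β̂_MAP = 146 / (72 + 0.5) = 146/72.5 ≈ 2.014.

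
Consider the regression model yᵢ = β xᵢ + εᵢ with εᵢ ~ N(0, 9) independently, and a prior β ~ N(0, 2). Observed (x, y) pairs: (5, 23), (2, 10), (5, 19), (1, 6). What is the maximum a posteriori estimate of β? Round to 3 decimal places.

log p(β | y) = −Σ(yᵢ − βxᵢ)²/(2·9) − β²/(2·2) + const.
Setting the derivative to zero: Σxᵢ(yᵢ − βxᵢ)/9 − β/2 = 0, so β = Σxᵢyᵢ / (Σxᵢ² + σ²/τ²).
Σxᵢyᵢ = 5·23 + 2·10 + 5·19 + 1·6 = 236; Σxᵢ² = 55; σ²/τ² = 4.5.
β̂_MAP = 236 / (55 + 4.5) = 236/59.5 ≈ 3.966.

β̂_MAP = 3.966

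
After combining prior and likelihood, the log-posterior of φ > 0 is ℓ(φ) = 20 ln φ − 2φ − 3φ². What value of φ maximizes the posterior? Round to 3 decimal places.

φ̂_MAP = 1.667

ℓ'(φ) = 20/φ − 2 − 6φ. Setting this to zero and multiplying by φ: 6φ² + 2φ − 20 = 0.
φ = (−2 + √(2² + 4·6·20)) / (2·6) = (−2 + √484) / 12 = (−2 + 22)/12 = 5/3.
ℓ''(φ) = −20/φ² − 6 < 0, confirming a maximum.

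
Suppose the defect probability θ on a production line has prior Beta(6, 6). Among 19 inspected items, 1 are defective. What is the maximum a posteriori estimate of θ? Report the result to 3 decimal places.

θ̂_MAP = 0.207

Prior: Beta(6, 6).
Data: 1 success in 19 trials. The binomial likelihood contributes θ(1−θ)^18, so the posterior is Beta(6+1, 6+18) = Beta(7, 24).
For Beta(a, b) with a, b > 1 the mode is (a−1)/(a+b−2) = 6/29 ≈ 0.207.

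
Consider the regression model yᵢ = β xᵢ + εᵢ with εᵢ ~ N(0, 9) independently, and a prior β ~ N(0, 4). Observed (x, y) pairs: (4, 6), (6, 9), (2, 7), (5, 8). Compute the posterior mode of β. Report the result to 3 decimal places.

β̂_MAP = 1.586

log p(β | y) = −Σ(yᵢ − βxᵢ)²/(2·9) − β²/(2·4) + const.
Setting the derivative to zero: Σxᵢ(yᵢ − βxᵢ)/9 − β/4 = 0, so β = Σxᵢyᵢ / (Σxᵢ² + σ²/τ²).
Σxᵢyᵢ = 4·6 + 6·9 + 2·7 + 5·8 = 132; Σxᵢ² = 81; σ²/τ² = 2.25.
β̂_MAP = 132 / (81 + 2.25) = 132/83.25 ≈ 1.586.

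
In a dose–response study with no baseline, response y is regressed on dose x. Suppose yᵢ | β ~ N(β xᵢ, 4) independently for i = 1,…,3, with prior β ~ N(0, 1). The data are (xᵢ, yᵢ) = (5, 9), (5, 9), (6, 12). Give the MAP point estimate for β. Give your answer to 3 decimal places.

log p(β | y) = −Σ(yᵢ − βxᵢ)²/(2·4) − β²/(2·1) + const.
Setting the derivative to zero: Σxᵢ(yᵢ − βxᵢ)/4 − β/1 = 0, so β = Σxᵢyᵢ / (Σxᵢ² + σ²/τ²).
Σxᵢyᵢ = 5·9 + 5·9 + 6·12 = 162; Σxᵢ² = 86; σ²/τ² = 4.
β̂_MAP = 162 / (86 + 4) = 162/90 ≈ 1.800.

β̂_MAP = 1.800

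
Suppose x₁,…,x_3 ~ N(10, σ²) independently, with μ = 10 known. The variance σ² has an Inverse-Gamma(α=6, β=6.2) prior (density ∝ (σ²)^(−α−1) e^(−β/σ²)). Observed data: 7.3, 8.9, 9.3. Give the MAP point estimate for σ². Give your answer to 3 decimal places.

σ̂²_MAP = 1.258

Sum of squared deviations about the known mean: SS = (7.3−10)² + (8.9−10)² + (9.3−10)² = 8.99.
The Normal likelihood contributes (σ²)^(−n/2) exp(−SS/(2σ²)), so the posterior is Inverse-Gamma(α + n/2, β + SS/2) = Inverse-Gamma(7.5, 10.695).
The mode of Inverse-Gamma(a, b) is b/(a+1) = 10.695/8.5 ≈ 1.258.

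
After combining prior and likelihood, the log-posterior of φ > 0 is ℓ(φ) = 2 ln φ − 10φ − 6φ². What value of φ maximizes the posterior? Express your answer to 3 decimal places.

ℓ'(φ) = 2/φ − 10 − 12φ. Setting this to zero and multiplying by φ: 12φ² + 10φ − 2 = 0.
φ = (−10 + √(10² + 4·12·2)) / (2·12) = (−10 + √196) / 24 = (−10 + 14)/24 = 1/6.
ℓ''(φ) = −2/φ² − 12 < 0, confirming a maximum.

φ̂_MAP = 0.167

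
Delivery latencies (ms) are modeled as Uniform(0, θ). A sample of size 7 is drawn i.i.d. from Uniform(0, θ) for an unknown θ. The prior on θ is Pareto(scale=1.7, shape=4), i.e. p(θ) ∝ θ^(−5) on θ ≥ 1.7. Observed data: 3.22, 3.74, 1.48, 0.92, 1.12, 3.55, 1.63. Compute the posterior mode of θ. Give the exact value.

The Uniform(0, θ) likelihood is θ^(−n) for θ ≥ max(xᵢ), zero otherwise. Here max(xᵢ) = 3.74.
Posterior ∝ θ^(−5) · θ^(−7) = θ^(−12) on θ ≥ max(1.7, 3.74) = 3.74.
This density is strictly decreasing in θ, so the posterior mode lies at the lower boundary of the support.

θ̂_MAP = 3.74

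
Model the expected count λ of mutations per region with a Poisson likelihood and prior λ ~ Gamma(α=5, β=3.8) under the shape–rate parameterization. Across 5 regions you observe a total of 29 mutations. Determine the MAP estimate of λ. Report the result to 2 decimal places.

λ̂_MAP = 3.75

Σxᵢ = 29, n = 5.
Posterior ∝ λ^4e^(−3.8λ) · λ^29e^(−5λ) = λ^33e^(−8.8λ), i.e. Gamma(shape=34, rate=8.8).
The mode of a Gamma(a, b) with a ≥ 1 (shape–rate) is (a−1)/b = 33/8.8 ≈ 3.75.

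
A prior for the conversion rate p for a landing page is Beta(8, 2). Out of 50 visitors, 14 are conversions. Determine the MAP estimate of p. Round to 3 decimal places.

p̂_MAP = 0.362

Prior: Beta(8, 2).
Data: 14 successes in 50 trials. The binomial likelihood contributes p^14(1−p)^36, so the posterior is Beta(8+14, 2+36) = Beta(22, 38).
For Beta(a, b) with a, b > 1 the mode is (a−1)/(a+b−2) = 21/58 ≈ 0.362.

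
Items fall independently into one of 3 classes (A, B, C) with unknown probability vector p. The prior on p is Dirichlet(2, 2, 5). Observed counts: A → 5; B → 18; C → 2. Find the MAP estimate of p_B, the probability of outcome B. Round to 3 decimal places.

MAP estimate of p_B = 0.613

The posterior is Dirichlet(αᵢ + nᵢ) = Dirichlet(7, 20, 7).
For a Dirichlet(a₁,…,a_K) with all aᵢ > 1, the mode has j-th component (aⱼ − 1)/(Σaᵢ − K).
Here Σaᵢ = 34 and K = 3, so p_B = (20 − 1)/(34 − 3) = 19/31 ≈ 0.613.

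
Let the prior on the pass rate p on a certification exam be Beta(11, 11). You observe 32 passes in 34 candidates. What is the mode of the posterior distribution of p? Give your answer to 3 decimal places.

Prior: Beta(11, 11).
Data: 32 successes in 34 trials. The binomial likelihood contributes p^32(1−p)^2, so the posterior is Beta(11+32, 11+2) = Beta(43, 13).
For Beta(a, b) with a, b > 1 the mode is (a−1)/(a+b−2) = 42/54 ≈ 0.778.

p̂_MAP = 0.778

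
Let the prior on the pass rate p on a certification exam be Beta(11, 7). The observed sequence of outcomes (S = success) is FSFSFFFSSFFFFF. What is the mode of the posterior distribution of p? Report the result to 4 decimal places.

Prior: Beta(11, 7).
Data: 4 successes in 14 trials (from the sequence). The binomial likelihood contributes p^4(1−p)^10, so the posterior is Beta(11+4, 7+10) = Beta(15, 17).
For Beta(a, b) with a, b > 1 the mode is (a−1)/(a+b−2) = 14/30 ≈ 0.4667.

p̂_MAP = 0.4667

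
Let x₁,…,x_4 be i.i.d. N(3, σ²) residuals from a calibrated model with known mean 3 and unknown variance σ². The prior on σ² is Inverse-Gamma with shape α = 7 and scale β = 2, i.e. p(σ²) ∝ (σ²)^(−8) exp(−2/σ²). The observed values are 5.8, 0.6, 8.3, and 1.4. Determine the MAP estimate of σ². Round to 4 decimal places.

Sum of squared deviations about the known mean: SS = (5.8−3)² + (0.6−3)² + (8.3−3)² + (1.4−3)² = 44.25.
The Normal likelihood contributes (σ²)^(−n/2) exp(−SS/(2σ²)), so the posterior is Inverse-Gamma(α + n/2, β + SS/2) = Inverse-Gamma(9, 24.125).
The mode of Inverse-Gamma(a, b) is b/(a+1) = 24.125/10 ≈ 2.4125.

σ̂²_MAP = 2.4125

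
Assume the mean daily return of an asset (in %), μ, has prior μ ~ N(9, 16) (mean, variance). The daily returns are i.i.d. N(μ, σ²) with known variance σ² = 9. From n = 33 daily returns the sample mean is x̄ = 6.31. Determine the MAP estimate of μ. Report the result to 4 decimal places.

μ̂_MAP = 6.3551

n = 33, x̄ = 6.31.
For a Normal prior and Normal likelihood with known variance, the posterior is Normal; its mode equals its mean, the precision-weighted average.
Prior precision 1/σ₀² = 1/16 = 0.0625; data precision n/σ² = 33/9 = 11/3.
μ̂ = (0.0625·9 + (11/3)·6.31) / (0.0625 + 11/3) = (28439/1200)/(179/48) = 28439/4475 ≈ 6.3551.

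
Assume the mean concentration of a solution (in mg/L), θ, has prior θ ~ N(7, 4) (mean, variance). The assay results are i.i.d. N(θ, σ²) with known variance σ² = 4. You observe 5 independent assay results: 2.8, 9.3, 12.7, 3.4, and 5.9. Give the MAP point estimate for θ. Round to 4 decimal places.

θ̂_MAP = 6.8500

n = 5; x̄ = (2.8 + 9.3 + 12.7 + 3.4 + 5.9)/5 = 34.1/5 = 6.82.
For a Normal prior and Normal likelihood with known variance, the posterior is Normal; its mode equals its mean, the precision-weighted average.
Prior precision 1/σ₀² = 1/4 = 0.25; data precision n/σ² = 5/4 = 1.25.
θ̂ = (0.25·7 + 1.25·6.82) / (0.25 + 1.25) = 10.275/1.5 = 6.8500.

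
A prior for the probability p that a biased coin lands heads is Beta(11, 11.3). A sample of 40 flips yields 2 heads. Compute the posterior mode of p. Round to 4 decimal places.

Prior: Beta(11, 11.3).
Data: 2 successes in 40 trials. The binomial likelihood contributes p^2(1−p)^38, so the posterior is Beta(11+2, 11.3+38) = Beta(13, 49.3).
For Beta(a, b) with a, b > 1 the mode is (a−1)/(a+b−2) = 12/60.3 ≈ 0.1990.

p̂_MAP = 0.1990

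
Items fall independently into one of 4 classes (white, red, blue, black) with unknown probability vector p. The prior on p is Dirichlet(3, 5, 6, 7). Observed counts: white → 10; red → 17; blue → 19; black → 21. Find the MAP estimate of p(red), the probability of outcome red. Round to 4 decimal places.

The posterior is Dirichlet(αᵢ + nᵢ) = Dirichlet(13, 22, 25, 28).
For a Dirichlet(a₁,…,a_K) with all aᵢ > 1, the mode has j-th component (aⱼ − 1)/(Σaᵢ − K).
Here Σaᵢ = 88 and K = 4, so p(red) = (22 − 1)/(88 − 4) = 21/84 ≈ 0.2500.

MAP estimate of p(red) = 0.2500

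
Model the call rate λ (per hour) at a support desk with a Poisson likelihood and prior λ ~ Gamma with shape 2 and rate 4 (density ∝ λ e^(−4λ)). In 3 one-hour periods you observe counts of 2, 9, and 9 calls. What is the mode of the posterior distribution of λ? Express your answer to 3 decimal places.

λ̂_MAP = 3.000

Σxᵢ = 2+9+9 = 20, with n = 3.
Posterior ∝ λe^(−4λ) · λ^20e^(−3λ) = λ^21e^(−7λ), i.e. Gamma(shape=22, rate=7).
The mode of a Gamma(a, b) with a ≥ 1 (shape–rate) is (a−1)/b = 21/7 ≈ 3.000.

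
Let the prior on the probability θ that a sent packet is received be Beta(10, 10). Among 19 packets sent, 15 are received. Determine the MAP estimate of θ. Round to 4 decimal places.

θ̂_MAP = 0.6486

Prior: Beta(10, 10).
Data: 15 successes in 19 trials. The binomial likelihood contributes θ^15(1−θ)^4, so the posterior is Beta(10+15, 10+4) = Beta(25, 14).
For Beta(a, b) with a, b > 1 the mode is (a−1)/(a+b−2) = 24/37 ≈ 0.6486.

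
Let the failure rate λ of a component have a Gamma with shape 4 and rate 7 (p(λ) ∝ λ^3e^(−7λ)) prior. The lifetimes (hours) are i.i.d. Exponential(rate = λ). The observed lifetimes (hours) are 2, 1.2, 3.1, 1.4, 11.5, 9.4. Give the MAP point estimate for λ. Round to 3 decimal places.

λ̂_MAP = 0.253

The Exponential(rate=λ) likelihood is ∝ λ^n e^(−λΣtᵢ). Here n = 6 and Σtᵢ = 2 + 1.2 + 3.1 + 1.4 + 11.5 + 9.4 = 28.6.
Posterior ∝ λ^3e^(−7λ) · λ^6e^(−28.6λ) = λ^9e^(−35.6λ), i.e. Gamma(10, 35.6).
Mode = (a−1)/b = 9/35.6 ≈ 0.253.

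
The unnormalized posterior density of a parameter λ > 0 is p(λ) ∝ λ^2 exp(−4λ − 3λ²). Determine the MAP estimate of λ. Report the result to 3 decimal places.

ℓ'(λ) = 2/λ − 4 − 6λ. Setting this to zero and multiplying by λ: 6λ² + 4λ − 2 = 0.
λ = (−4 + √(4² + 4·6·2)) / (2·6) = (−4 + √64) / 12 = (−4 + 8)/12 = 1/3.
ℓ''(λ) = −2/λ² − 6 < 0, confirming a maximum.

λ̂_MAP = 0.333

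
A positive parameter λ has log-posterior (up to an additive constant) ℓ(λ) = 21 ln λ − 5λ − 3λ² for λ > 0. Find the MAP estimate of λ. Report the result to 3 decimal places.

ℓ'(λ) = 21/λ − 5 − 6λ. Setting this to zero and multiplying by λ: 6λ² + 5λ − 21 = 0.
λ = (−5 + √(5² + 4·6·21)) / (2·6) = (−5 + √529) / 12 = (−5 + 23)/12 = 3/2.
ℓ''(λ) = −21/λ² − 6 < 0, confirming a maximum.

λ̂_MAP = 1.500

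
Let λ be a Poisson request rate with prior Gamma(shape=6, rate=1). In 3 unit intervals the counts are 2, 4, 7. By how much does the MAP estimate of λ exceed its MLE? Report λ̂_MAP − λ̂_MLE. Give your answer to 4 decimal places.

Σxᵢ = 13. Posterior is Gamma(19, 4); MAP = (19−1)/4 = 18/4 ≈ 4.50000.
MLE = x̄ = 13/3 ≈ 4.33333.
Difference = 18/4 − 13/3 = 1/6 ≈ 0.1667.

MAP − MLE = 0.1667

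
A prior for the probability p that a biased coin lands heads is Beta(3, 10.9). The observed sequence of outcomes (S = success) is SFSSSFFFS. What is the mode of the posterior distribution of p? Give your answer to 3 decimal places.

p̂_MAP = 0.335

Prior: Beta(3, 10.9).
Data: 5 successes in 9 trials (from the sequence). The binomial likelihood contributes p^5(1−p)^4, so the posterior is Beta(3+5, 10.9+4) = Beta(8, 14.9).
For Beta(a, b) with a, b > 1 the mode is (a−1)/(a+b−2) = 7/20.9 ≈ 0.335.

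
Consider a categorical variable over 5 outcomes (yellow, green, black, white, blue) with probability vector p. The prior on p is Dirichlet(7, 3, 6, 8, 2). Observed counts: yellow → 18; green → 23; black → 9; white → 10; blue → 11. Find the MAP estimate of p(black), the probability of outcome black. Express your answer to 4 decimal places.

The posterior is Dirichlet(αᵢ + nᵢ) = Dirichlet(25, 26, 15, 18, 13).
For a Dirichlet(a₁,…,a_K) with all aᵢ > 1, the mode has j-th component (aⱼ − 1)/(Σaᵢ − K).
Here Σaᵢ = 97 and K = 5, so p(black) = (15 − 1)/(97 − 5) = 14/92 ≈ 0.1522.

MAP estimate of p(black) = 0.1522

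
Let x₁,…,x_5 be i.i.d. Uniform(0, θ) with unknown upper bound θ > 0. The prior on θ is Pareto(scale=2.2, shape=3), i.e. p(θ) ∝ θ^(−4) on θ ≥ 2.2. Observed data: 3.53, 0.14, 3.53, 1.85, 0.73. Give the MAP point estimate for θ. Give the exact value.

θ̂_MAP = 3.53

The Uniform(0, θ) likelihood is θ^(−n) for θ ≥ max(xᵢ), zero otherwise. Here max(xᵢ) = 3.53.
Posterior ∝ θ^(−4) · θ^(−5) = θ^(−9) on θ ≥ max(2.2, 3.53) = 3.53.
This density is strictly decreasing in θ, so the posterior mode lies at the lower boundary of the support.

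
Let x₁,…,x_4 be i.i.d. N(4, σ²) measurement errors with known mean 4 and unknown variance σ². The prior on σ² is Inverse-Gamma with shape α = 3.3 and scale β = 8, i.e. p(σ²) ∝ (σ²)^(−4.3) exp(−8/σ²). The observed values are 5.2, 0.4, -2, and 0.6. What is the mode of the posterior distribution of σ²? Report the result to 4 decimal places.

Sum of squared deviations about the known mean: SS = (5.2−4)² + (0.4−4)² + (-2−4)² + (0.6−4)² = 61.96.
The Normal likelihood contributes (σ²)^(−n/2) exp(−SS/(2σ²)), so the posterior is Inverse-Gamma(α + n/2, β + SS/2) = Inverse-Gamma(5.3, 38.98).
The mode of Inverse-Gamma(a, b) is b/(a+1) = 38.98/6.3 ≈ 6.1873.

σ̂²_MAP = 6.1873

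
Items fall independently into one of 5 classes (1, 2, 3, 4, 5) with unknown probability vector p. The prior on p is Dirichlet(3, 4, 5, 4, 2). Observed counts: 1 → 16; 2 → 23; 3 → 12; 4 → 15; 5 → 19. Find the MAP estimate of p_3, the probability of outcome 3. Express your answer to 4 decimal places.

MAP estimate: 0.1633

The posterior is Dirichlet(αᵢ + nᵢ) = Dirichlet(19, 27, 17, 19, 21).
For a Dirichlet(a₁,…,a_K) with all aᵢ > 1, the mode has j-th component (aⱼ − 1)/(Σaᵢ − K).
Here Σaᵢ = 103 and K = 5, so p_3 = (17 − 1)/(103 − 5) = 16/98 ≈ 0.1633.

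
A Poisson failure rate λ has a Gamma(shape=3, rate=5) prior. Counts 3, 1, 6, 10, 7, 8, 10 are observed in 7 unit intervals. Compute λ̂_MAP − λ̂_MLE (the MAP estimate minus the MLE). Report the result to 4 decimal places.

MAP − MLE = -2.5119

Σxᵢ = 45. Posterior is Gamma(48, 12); MAP = (48−1)/12 = 47/12 ≈ 3.91667.
MLE = x̄ = 45/7 ≈ 6.42857.
Difference = 47/12 − 45/7 = -211/84 ≈ -2.5119.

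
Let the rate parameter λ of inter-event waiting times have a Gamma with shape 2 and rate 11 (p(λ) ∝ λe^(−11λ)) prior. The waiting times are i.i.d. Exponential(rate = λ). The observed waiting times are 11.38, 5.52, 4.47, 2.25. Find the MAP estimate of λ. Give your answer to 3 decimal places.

λ̂_MAP = 0.144

The Exponential(rate=λ) likelihood is ∝ λ^n e^(−λΣtᵢ). Here n = 4 and Σtᵢ = 11.38 + 5.52 + 4.47 + 2.25 = 23.62.
Posterior ∝ λe^(−11λ) · λ^4e^(−23.62λ) = λ^5e^(−34.62λ), i.e. Gamma(6, 34.62).
Mode = (a−1)/b = 5/34.62 ≈ 0.144.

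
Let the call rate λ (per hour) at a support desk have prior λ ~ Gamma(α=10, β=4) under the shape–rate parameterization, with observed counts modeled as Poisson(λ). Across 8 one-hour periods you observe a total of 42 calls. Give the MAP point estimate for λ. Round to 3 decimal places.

Σxᵢ = 42, n = 8.
Posterior ∝ λ^9e^(−4λ) · λ^42e^(−8λ) = λ^51e^(−12λ), i.e. Gamma(shape=52, rate=12).
The mode of a Gamma(a, b) with a ≥ 1 (shape–rate) is (a−1)/b = 51/12 ≈ 4.250.

λ̂_MAP = 4.250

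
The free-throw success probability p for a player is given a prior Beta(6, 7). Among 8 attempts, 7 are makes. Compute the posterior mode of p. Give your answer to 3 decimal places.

p̂_MAP = 0.632

Prior: Beta(6, 7).
Data: 7 successes in 8 trials. The binomial likelihood contributes p^7(1−p)^1, so the posterior is Beta(6+7, 7+1) = Beta(13, 8).
For Beta(a, b) with a, b > 1 the mode is (a−1)/(a+b−2) = 12/19 ≈ 0.632.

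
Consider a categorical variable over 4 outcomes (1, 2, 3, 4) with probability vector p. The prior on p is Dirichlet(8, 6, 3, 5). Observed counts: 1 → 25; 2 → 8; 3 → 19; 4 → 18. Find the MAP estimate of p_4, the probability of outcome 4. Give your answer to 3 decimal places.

The posterior is Dirichlet(αᵢ + nᵢ) = Dirichlet(33, 14, 22, 23).
For a Dirichlet(a₁,…,a_K) with all aᵢ > 1, the mode has j-th component (aⱼ − 1)/(Σaᵢ − K).
Here Σaᵢ = 92 and K = 4, so p_4 = (23 − 1)/(92 − 4) = 22/88 ≈ 0.250.

MAP estimate: 0.250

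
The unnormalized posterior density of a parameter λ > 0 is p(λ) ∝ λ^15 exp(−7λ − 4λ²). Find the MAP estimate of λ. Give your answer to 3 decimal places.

λ̂_MAP = 1.000

ℓ'(λ) = 15/λ − 7 − 8λ. Setting this to zero and multiplying by λ: 8λ² + 7λ − 15 = 0.
λ = (−7 + √(7² + 4·8·15)) / (2·8) = (−7 + √529) / 16 = (−7 + 23)/16 = 1.
ℓ''(λ) = −15/λ² − 8 < 0, confirming a maximum.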